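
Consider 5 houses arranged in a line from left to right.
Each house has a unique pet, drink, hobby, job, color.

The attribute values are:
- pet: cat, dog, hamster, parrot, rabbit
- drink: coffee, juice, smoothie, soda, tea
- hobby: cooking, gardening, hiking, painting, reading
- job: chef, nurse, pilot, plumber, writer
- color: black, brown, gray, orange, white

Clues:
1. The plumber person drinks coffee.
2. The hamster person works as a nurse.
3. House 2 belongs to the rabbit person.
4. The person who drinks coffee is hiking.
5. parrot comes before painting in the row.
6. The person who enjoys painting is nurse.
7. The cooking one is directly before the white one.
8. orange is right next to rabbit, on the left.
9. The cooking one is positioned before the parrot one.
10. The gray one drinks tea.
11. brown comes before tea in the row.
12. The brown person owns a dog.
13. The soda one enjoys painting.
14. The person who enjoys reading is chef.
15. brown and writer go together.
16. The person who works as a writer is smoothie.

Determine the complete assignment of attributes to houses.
Solution:

House | Pet | Drink | Hobby | Job | Color
-----------------------------------------
  1   | cat | juice | cooking | pilot | orange
  2   | rabbit | coffee | hiking | plumber | white
  3   | dog | smoothie | gardening | writer | brown
  4   | parrot | tea | reading | chef | gray
  5   | hamster | soda | painting | nurse | black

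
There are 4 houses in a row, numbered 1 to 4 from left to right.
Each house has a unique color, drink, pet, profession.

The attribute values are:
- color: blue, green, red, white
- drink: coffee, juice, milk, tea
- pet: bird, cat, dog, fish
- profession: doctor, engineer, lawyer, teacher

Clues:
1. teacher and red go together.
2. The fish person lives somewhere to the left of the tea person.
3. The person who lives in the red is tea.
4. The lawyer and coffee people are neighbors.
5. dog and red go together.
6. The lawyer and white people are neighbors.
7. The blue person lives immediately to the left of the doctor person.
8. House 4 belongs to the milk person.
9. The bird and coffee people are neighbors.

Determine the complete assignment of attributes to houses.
Solution:

House | Color | Drink | Pet | Profession
----------------------------------------
  1   | blue | juice | bird | lawyer
  2   | white | coffee | fish | doctor
  3   | red | tea | dog | teacher
  4   | green | milk | cat | engineer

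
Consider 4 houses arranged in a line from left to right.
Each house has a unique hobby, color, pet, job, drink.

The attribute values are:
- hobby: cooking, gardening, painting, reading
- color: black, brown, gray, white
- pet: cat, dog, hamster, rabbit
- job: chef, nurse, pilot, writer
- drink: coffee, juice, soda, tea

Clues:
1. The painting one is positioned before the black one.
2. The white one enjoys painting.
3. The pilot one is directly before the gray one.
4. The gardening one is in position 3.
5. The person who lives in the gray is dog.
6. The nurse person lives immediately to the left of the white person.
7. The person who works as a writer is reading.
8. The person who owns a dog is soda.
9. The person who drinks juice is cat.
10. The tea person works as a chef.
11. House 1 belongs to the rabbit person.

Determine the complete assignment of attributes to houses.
Solution:

House | Hobby | Color | Pet | Job | Drink
-----------------------------------------
  1   | cooking | brown | rabbit | nurse | coffee
  2   | painting | white | hamster | chef | tea
  3   | gardening | black | cat | pilot | juice
  4   | reading | gray | dog | writer | soda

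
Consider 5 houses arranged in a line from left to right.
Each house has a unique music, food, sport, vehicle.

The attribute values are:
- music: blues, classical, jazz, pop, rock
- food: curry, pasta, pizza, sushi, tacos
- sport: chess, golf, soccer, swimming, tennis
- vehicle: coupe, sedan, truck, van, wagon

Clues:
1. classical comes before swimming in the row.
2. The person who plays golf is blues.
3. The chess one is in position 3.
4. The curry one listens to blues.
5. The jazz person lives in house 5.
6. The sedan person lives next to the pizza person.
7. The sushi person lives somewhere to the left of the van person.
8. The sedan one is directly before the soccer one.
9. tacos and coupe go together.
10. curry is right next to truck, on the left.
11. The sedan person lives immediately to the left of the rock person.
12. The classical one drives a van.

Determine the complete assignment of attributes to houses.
Solution:

House | Music | Food | Sport | Vehicle
--------------------------------------
  1   | blues | curry | golf | sedan
  2   | rock | pizza | soccer | truck
  3   | pop | sushi | chess | wagon
  4   | classical | pasta | tennis | van
  5   | jazz | tacos | swimming | coupe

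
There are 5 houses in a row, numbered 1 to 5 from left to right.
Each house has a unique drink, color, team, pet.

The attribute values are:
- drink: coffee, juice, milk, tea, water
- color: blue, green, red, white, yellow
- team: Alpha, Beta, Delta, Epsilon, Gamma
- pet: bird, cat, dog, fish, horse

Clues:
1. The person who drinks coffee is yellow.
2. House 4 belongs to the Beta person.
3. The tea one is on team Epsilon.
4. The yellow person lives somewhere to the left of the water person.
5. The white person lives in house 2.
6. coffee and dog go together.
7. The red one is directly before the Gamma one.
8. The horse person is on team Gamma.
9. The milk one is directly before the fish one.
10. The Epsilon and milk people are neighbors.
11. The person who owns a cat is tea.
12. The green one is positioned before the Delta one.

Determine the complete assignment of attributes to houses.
Solution:

House | Drink | Color | Team | Pet
----------------------------------
  1   | tea | red | Epsilon | cat
  2   | milk | white | Gamma | horse
  3   | juice | green | Alpha | fish
  4   | coffee | yellow | Beta | dog
  5   | water | blue | Delta | bird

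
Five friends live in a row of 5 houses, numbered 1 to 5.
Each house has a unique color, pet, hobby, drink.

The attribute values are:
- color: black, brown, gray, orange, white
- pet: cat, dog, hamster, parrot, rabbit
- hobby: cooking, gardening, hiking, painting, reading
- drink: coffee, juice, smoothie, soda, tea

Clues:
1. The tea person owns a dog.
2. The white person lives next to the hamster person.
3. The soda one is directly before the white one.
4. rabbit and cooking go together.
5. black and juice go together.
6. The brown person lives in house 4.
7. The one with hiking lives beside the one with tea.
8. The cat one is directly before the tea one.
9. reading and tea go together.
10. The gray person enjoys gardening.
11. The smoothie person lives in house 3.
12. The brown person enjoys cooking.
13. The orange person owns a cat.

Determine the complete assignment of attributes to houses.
Solution:

House | Color | Pet | Hobby | Drink
-----------------------------------
  1   | orange | cat | hiking | soda
  2   | white | dog | reading | tea
  3   | gray | hamster | gardening | smoothie
  4   | brown | rabbit | cooking | coffee
  5   | black | parrot | painting | juice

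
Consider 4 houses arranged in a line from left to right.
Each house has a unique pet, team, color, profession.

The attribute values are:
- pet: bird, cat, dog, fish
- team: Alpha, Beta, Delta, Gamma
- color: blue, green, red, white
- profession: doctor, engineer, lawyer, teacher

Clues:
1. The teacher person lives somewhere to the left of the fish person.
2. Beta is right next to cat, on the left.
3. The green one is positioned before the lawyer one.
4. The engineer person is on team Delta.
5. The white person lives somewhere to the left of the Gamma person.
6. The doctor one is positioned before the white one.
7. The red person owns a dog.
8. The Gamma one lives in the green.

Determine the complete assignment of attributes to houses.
Solution:

House | Pet | Team | Color | Profession
---------------------------------------
  1   | dog | Beta | red | doctor
  2   | cat | Delta | white | engineer
  3   | bird | Gamma | green | teacher
  4   | fish | Alpha | blue | lawyer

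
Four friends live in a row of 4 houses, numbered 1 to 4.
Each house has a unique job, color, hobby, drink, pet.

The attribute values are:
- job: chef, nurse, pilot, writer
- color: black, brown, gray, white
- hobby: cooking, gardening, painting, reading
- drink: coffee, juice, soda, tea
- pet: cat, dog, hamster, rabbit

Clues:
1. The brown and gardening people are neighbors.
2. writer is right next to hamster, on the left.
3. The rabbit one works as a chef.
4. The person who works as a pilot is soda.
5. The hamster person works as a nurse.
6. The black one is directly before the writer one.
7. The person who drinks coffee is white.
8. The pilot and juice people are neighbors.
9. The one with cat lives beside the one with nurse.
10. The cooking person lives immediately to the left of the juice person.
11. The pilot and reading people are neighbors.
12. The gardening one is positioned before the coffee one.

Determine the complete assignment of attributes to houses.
Solution:

House | Job | Color | Hobby | Drink | Pet
-----------------------------------------
  1   | pilot | black | cooking | soda | dog
  2   | writer | brown | reading | juice | cat
  3   | nurse | gray | gardening | tea | hamster
  4   | chef | white | painting | coffee | rabbit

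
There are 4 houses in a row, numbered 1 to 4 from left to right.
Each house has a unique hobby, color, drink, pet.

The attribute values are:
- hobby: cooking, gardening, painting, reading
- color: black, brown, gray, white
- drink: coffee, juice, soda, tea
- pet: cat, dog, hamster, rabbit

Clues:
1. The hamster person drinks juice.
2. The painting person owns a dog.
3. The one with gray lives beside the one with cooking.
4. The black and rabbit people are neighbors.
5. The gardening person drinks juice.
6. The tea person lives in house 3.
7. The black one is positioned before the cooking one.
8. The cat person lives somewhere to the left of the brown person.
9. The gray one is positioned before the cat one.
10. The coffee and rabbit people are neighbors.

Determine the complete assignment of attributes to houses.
Solution:

House | Hobby | Color | Drink | Pet
-----------------------------------
  1   | painting | black | coffee | dog
  2   | reading | gray | soda | rabbit
  3   | cooking | white | tea | cat
  4   | gardening | brown | juice | hamster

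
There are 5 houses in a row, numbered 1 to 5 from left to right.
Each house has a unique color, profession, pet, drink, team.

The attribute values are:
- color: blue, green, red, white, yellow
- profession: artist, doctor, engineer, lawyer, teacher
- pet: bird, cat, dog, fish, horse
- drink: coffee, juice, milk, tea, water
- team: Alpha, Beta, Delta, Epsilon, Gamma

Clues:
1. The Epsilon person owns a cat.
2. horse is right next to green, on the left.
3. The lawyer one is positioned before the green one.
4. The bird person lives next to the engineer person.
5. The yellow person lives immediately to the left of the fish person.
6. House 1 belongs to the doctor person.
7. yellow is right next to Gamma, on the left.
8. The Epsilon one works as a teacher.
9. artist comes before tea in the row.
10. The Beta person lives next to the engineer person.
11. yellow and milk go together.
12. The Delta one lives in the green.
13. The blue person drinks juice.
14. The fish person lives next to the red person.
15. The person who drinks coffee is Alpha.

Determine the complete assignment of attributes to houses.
Solution:

House | Color | Profession | Pet | Drink | Team
-----------------------------------------------
  1   | yellow | doctor | bird | milk | Beta
  2   | blue | engineer | fish | juice | Gamma
  3   | red | lawyer | horse | coffee | Alpha
  4   | green | artist | dog | water | Delta
  5   | white | teacher | cat | tea | Epsilon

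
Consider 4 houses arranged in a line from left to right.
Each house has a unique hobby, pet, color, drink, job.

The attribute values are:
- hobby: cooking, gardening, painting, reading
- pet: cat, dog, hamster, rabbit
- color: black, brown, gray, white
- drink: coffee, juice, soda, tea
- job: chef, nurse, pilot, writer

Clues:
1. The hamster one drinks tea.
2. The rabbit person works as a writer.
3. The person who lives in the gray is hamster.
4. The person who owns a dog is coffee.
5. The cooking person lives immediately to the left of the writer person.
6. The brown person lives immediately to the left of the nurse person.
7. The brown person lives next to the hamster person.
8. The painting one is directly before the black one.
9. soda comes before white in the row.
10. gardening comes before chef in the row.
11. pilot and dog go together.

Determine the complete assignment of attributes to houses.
Solution:

House | Hobby | Pet | Color | Drink | Job
-----------------------------------------
  1   | gardening | dog | brown | coffee | pilot
  2   | painting | hamster | gray | tea | nurse
  3   | cooking | cat | black | soda | chef
  4   | reading | rabbit | white | juice | writer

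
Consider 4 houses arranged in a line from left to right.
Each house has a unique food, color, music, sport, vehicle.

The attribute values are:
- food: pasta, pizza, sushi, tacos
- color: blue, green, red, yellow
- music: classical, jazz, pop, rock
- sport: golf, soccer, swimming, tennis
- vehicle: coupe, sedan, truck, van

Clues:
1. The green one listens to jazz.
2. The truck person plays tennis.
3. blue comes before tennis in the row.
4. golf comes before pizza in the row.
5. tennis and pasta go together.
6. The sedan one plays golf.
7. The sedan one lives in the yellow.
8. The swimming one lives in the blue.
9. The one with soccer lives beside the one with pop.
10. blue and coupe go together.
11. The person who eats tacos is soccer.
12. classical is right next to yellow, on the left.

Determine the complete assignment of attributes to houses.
Solution:

House | Food | Color | Music | Sport | Vehicle
----------------------------------------------
  1   | tacos | red | classical | soccer | van
  2   | sushi | yellow | pop | golf | sedan
  3   | pizza | blue | rock | swimming | coupe
  4   | pasta | green | jazz | tennis | truck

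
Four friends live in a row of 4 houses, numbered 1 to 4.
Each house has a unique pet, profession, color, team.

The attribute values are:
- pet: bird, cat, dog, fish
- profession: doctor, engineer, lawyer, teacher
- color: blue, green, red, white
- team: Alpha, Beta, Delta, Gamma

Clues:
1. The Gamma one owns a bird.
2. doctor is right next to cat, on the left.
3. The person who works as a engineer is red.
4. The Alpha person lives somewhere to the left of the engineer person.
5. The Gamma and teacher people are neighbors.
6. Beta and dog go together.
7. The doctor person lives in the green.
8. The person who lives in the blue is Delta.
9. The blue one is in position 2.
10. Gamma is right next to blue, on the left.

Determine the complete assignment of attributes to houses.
Solution:

House | Pet | Profession | Color | Team
---------------------------------------
  1   | bird | doctor | green | Gamma
  2   | cat | teacher | blue | Delta
  3   | fish | lawyer | white | Alpha
  4   | dog | engineer | red | Beta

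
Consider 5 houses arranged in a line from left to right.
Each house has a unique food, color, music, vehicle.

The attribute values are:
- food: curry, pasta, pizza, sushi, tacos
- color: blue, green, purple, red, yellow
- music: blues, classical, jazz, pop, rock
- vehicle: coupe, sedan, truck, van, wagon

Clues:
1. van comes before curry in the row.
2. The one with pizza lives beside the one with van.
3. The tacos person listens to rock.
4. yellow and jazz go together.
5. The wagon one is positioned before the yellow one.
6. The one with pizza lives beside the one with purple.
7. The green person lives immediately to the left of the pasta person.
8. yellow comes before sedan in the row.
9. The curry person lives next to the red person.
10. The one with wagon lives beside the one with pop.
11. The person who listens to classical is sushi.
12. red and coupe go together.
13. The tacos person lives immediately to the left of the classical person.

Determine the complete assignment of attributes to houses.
Solution:

House | Food | Color | Music | Vehicle
--------------------------------------
  1   | pizza | green | blues | wagon
  2   | pasta | purple | pop | van
  3   | curry | yellow | jazz | truck
  4   | tacos | red | rock | coupe
  5   | sushi | blue | classical | sedan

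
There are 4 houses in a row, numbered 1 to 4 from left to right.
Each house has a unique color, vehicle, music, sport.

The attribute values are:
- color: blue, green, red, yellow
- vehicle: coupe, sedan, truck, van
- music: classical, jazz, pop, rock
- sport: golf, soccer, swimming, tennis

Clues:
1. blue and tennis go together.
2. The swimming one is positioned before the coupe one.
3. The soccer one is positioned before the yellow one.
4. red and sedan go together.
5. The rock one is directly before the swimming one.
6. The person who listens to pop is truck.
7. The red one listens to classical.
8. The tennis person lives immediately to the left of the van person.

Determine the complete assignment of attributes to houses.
Solution:

House | Color | Vehicle | Music | Sport
---------------------------------------
  1   | blue | truck | pop | tennis
  2   | green | van | rock | soccer
  3   | red | sedan | classical | swimming
  4   | yellow | coupe | jazz | golf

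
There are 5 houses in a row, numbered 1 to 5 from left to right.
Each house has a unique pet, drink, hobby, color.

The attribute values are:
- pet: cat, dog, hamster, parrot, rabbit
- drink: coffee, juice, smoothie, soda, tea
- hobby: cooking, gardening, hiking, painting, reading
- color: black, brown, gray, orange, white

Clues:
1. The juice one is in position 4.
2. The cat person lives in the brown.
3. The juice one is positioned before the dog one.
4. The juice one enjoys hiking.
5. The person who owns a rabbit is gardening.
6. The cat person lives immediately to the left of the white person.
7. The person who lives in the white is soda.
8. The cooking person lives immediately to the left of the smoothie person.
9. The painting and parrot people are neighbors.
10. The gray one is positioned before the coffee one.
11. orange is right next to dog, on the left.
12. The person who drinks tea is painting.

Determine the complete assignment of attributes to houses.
Solution:

House | Pet | Drink | Hobby | Color
-----------------------------------
  1   | cat | tea | painting | brown
  2   | parrot | soda | cooking | white
  3   | rabbit | smoothie | gardening | gray
  4   | hamster | juice | hiking | orange
  5   | dog | coffee | reading | black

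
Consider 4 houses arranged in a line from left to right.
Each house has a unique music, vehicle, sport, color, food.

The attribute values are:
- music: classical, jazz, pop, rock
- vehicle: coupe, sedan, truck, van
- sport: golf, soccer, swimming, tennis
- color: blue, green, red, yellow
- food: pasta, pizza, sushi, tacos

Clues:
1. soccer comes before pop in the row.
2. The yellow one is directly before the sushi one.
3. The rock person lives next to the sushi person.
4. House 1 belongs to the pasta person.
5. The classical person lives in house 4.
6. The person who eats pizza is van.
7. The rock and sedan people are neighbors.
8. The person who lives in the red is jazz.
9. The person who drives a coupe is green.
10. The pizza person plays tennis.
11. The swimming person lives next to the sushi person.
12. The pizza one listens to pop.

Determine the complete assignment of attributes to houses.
Solution:

House | Music | Vehicle | Sport | Color | Food
----------------------------------------------
  1   | rock | truck | swimming | yellow | pasta
  2   | jazz | sedan | soccer | red | sushi
  3   | pop | van | tennis | blue | pizza
  4   | classical | coupe | golf | green | tacos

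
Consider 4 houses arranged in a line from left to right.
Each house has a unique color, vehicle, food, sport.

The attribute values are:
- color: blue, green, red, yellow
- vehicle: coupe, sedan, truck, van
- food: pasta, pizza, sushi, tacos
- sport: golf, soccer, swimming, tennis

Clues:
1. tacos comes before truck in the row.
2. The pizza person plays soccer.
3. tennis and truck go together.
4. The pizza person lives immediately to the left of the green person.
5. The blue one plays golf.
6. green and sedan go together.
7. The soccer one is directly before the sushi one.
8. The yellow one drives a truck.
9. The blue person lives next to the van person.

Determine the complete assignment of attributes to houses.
Solution:

House | Color | Vehicle | Food | Sport
--------------------------------------
  1   | blue | coupe | tacos | golf
  2   | red | van | pizza | soccer
  3   | green | sedan | sushi | swimming
  4   | yellow | truck | pasta | tennis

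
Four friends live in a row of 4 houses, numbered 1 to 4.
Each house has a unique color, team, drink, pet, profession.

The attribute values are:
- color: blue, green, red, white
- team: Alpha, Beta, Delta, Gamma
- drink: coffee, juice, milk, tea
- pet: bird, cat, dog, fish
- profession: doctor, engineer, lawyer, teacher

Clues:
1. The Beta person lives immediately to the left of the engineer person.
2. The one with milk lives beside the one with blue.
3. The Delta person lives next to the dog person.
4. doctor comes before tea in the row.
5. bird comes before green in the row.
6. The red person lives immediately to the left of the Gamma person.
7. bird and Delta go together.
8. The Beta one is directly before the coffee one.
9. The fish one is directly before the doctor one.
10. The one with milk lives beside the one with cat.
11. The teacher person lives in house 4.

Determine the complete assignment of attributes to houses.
Solution:

House | Color | Team | Drink | Pet | Profession
-----------------------------------------------
  1   | white | Alpha | milk | fish | lawyer
  2   | blue | Beta | juice | cat | doctor
  3   | red | Delta | coffee | bird | engineer
  4   | green | Gamma | tea | dog | teacher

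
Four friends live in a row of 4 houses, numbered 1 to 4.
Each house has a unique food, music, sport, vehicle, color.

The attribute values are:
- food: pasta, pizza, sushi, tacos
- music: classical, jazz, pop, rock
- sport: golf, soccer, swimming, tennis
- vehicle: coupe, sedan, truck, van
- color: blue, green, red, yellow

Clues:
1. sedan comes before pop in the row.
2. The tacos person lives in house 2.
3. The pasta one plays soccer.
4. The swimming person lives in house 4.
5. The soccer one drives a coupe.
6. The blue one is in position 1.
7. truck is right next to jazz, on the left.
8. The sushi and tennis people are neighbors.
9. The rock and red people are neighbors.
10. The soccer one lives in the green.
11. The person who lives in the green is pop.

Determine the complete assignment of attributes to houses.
Solution:

House | Food | Music | Sport | Vehicle | Color
----------------------------------------------
  1   | sushi | rock | golf | truck | blue
  2   | tacos | jazz | tennis | sedan | red
  3   | pasta | pop | soccer | coupe | green
  4   | pizza | classical | swimming | van | yellow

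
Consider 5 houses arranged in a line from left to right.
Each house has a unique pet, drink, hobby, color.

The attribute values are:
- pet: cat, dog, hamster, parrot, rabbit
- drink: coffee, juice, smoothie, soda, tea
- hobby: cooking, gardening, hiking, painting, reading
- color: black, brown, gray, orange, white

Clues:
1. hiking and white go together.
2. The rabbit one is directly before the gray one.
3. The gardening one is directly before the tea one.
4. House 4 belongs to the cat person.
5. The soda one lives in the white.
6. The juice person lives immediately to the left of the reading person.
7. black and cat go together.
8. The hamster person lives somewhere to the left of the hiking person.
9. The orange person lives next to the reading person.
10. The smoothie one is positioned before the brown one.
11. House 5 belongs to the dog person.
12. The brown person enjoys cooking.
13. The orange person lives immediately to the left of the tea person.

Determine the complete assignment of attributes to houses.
Solution:

House | Pet | Drink | Hobby | Color
-----------------------------------
  1   | rabbit | juice | gardening | orange
  2   | hamster | tea | reading | gray
  3   | parrot | soda | hiking | white
  4   | cat | smoothie | painting | black
  5   | dog | coffee | cooking | brown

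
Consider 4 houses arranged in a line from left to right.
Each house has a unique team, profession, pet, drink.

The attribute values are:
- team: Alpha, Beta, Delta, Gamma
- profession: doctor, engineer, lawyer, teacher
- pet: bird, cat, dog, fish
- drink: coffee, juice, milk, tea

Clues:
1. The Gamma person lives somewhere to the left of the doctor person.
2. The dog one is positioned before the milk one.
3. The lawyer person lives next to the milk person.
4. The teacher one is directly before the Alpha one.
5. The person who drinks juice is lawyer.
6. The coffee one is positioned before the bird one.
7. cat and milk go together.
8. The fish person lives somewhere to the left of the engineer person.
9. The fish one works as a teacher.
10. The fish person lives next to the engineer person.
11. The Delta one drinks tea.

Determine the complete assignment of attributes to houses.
Solution:

House | Team | Profession | Pet | Drink
---------------------------------------
  1   | Delta | teacher | fish | tea
  2   | Alpha | engineer | dog | coffee
  3   | Gamma | lawyer | bird | juice
  4   | Beta | doctor | cat | milk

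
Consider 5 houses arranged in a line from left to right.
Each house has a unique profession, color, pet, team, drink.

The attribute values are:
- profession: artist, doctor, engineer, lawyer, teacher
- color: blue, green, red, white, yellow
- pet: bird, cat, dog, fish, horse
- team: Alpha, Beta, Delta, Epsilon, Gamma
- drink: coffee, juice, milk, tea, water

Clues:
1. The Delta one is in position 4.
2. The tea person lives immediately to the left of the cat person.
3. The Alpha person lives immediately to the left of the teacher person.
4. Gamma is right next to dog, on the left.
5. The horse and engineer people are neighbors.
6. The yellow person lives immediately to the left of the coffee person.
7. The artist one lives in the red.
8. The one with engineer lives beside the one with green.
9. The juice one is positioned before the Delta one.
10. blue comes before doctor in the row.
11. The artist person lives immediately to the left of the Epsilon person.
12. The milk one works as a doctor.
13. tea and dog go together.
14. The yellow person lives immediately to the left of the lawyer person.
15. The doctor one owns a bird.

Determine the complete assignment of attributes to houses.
Solution:

House | Profession | Color | Pet | Team | Drink
-----------------------------------------------
  1   | artist | red | horse | Gamma | juice
  2   | engineer | yellow | dog | Epsilon | tea
  3   | lawyer | green | cat | Alpha | coffee
  4   | teacher | blue | fish | Delta | water
  5   | doctor | white | bird | Beta | milk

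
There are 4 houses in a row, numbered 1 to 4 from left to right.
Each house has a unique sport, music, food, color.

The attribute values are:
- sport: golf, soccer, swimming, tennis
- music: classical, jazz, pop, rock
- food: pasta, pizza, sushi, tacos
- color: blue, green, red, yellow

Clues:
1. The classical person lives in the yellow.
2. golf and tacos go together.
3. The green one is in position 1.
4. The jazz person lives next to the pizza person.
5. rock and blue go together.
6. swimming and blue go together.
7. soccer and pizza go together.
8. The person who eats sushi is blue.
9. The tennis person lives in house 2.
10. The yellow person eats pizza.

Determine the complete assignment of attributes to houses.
Solution:

House | Sport | Music | Food | Color
------------------------------------
  1   | golf | pop | tacos | green
  2   | tennis | jazz | pasta | red
  3   | soccer | classical | pizza | yellow
  4   | swimming | rock | sushi | blue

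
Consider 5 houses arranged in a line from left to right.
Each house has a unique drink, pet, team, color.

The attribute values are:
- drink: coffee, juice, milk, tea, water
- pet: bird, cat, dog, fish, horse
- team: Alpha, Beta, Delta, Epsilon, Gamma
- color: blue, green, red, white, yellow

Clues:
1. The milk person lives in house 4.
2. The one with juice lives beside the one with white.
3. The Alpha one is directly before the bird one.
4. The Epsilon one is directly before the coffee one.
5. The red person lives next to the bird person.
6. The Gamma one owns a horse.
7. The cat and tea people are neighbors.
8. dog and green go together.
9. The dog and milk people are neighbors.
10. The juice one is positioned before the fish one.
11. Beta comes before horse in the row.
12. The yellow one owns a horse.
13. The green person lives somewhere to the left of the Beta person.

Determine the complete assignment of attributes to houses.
Solution:

House | Drink | Pet | Team | Color
----------------------------------
  1   | juice | cat | Alpha | red
  2   | tea | bird | Epsilon | white
  3   | coffee | dog | Delta | green
  4   | milk | fish | Beta | blue
  5   | water | horse | Gamma | yellow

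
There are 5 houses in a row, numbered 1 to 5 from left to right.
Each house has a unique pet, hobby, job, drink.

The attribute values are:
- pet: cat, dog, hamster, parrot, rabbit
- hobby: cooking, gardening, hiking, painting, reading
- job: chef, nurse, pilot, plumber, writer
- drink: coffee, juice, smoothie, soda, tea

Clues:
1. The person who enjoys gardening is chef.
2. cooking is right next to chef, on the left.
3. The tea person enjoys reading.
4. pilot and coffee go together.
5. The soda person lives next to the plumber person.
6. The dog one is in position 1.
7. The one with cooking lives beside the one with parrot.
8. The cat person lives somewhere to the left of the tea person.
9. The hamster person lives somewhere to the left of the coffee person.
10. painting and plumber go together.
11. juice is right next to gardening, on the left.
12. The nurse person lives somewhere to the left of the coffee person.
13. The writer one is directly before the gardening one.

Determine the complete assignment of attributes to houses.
Solution:

House | Pet | Hobby | Job | Drink
---------------------------------
  1   | dog | cooking | writer | juice
  2   | parrot | gardening | chef | soda
  3   | cat | painting | plumber | smoothie
  4   | hamster | reading | nurse | tea
  5   | rabbit | hiking | pilot | coffee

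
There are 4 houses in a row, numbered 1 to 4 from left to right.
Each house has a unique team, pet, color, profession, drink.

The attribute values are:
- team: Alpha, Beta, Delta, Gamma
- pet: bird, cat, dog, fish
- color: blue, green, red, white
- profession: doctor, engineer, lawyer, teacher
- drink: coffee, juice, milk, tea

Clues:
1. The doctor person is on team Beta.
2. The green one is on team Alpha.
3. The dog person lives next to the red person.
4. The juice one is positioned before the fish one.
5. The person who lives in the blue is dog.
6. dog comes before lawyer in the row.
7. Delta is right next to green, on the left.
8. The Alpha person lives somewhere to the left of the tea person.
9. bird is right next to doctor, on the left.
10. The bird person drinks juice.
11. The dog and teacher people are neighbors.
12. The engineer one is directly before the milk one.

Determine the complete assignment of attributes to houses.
Solution:

House | Team | Pet | Color | Profession | Drink
-----------------------------------------------
  1   | Gamma | dog | blue | engineer | coffee
  2   | Delta | cat | red | teacher | milk
  3   | Alpha | bird | green | lawyer | juice
  4   | Beta | fish | white | doctor | tea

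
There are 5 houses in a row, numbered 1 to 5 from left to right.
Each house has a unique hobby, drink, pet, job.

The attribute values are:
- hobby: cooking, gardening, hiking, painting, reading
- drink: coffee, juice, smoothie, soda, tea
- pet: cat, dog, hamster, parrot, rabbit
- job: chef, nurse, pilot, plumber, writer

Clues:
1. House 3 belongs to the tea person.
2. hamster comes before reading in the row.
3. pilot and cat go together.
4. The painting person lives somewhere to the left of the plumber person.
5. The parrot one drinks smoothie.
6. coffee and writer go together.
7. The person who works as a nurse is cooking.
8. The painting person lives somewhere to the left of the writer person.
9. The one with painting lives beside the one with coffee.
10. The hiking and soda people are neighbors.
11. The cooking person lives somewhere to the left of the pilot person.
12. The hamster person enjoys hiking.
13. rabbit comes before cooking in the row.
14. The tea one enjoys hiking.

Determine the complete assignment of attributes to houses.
Solution:

House | Hobby | Drink | Pet | Job
---------------------------------
  1   | painting | smoothie | parrot | chef
  2   | gardening | coffee | rabbit | writer
  3   | hiking | tea | hamster | plumber
  4   | cooking | soda | dog | nurse
  5   | reading | juice | cat | pilot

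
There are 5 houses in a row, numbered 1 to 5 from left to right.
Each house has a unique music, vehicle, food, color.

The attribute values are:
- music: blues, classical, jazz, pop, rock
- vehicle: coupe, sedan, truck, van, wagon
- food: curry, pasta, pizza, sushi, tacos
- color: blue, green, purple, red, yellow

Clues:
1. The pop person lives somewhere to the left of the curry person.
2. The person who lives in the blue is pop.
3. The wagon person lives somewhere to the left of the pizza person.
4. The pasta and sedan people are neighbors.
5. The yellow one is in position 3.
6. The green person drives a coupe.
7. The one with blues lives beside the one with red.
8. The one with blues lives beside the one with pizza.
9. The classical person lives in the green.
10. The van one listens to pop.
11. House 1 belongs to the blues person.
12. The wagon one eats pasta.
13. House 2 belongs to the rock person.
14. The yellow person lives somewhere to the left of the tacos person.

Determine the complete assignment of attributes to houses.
Solution:

House | Music | Vehicle | Food | Color
--------------------------------------
  1   | blues | wagon | pasta | purple
  2   | rock | sedan | pizza | red
  3   | jazz | truck | sushi | yellow
  4   | pop | van | tacos | blue
  5   | classical | coupe | curry | green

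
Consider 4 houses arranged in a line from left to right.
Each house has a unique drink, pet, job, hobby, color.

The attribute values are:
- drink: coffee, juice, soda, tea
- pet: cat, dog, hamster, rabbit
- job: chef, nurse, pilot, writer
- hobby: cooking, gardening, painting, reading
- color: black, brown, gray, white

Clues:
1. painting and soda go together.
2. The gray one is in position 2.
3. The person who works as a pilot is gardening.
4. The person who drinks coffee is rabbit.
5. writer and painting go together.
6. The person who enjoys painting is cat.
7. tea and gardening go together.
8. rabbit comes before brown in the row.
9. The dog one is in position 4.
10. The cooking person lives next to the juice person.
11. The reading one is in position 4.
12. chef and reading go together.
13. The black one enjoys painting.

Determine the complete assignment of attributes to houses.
Solution:

House | Drink | Pet | Job | Hobby | Color
-----------------------------------------
  1   | soda | cat | writer | painting | black
  2   | tea | hamster | pilot | gardening | gray
  3   | coffee | rabbit | nurse | cooking | white
  4   | juice | dog | chef | reading | brown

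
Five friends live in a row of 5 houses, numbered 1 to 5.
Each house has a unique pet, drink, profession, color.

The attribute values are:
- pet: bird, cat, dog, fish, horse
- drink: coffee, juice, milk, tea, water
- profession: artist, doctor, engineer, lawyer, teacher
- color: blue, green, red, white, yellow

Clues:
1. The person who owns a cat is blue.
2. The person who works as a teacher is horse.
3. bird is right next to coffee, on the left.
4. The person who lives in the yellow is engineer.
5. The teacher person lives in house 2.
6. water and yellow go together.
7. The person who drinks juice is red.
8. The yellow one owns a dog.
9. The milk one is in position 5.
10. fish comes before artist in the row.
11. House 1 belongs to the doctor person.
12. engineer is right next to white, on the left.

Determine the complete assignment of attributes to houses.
Solution:

House | Pet | Drink | Profession | Color
----------------------------------------
  1   | bird | juice | doctor | red
  2   | horse | coffee | teacher | green
  3   | dog | water | engineer | yellow
  4   | fish | tea | lawyer | white
  5   | cat | milk | artist | blue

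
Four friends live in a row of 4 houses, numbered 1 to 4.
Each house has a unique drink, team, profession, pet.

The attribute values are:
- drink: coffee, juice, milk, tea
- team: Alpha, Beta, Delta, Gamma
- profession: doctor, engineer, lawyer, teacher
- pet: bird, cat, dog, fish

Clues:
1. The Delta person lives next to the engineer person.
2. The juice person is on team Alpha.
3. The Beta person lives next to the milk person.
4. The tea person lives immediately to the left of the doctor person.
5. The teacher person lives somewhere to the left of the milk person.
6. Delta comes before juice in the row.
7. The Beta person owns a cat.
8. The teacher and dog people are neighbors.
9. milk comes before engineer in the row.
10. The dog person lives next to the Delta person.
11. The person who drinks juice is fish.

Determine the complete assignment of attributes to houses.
Solution:

House | Drink | Team | Profession | Pet
---------------------------------------
  1   | tea | Beta | teacher | cat
  2   | milk | Gamma | doctor | dog
  3   | coffee | Delta | lawyer | bird
  4   | juice | Alpha | engineer | fish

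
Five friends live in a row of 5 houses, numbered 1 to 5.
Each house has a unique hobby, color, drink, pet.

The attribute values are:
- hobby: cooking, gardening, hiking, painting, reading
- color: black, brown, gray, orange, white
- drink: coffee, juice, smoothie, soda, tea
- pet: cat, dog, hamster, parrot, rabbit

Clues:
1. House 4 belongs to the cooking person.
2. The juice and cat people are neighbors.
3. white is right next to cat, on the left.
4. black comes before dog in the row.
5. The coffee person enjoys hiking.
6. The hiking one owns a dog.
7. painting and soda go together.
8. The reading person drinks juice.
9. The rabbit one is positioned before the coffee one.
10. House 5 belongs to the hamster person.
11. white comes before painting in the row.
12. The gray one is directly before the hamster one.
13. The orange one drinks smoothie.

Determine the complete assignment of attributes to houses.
Solution:

House | Hobby | Color | Drink | Pet
-----------------------------------
  1   | reading | white | juice | rabbit
  2   | painting | black | soda | cat
  3   | hiking | brown | coffee | dog
  4   | cooking | gray | tea | parrot
  5   | gardening | orange | smoothie | hamster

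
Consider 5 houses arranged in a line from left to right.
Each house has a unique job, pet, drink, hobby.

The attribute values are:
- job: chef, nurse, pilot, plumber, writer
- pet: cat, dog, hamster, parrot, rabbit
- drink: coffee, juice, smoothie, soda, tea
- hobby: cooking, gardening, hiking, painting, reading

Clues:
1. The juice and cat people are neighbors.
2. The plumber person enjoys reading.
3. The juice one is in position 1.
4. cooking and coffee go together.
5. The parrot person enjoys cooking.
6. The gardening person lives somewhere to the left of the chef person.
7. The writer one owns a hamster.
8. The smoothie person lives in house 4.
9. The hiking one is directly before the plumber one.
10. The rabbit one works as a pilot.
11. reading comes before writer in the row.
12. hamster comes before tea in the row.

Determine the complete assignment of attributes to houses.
Solution:

House | Job | Pet | Drink | Hobby
---------------------------------
  1   | pilot | rabbit | juice | hiking
  2   | plumber | cat | soda | reading
  3   | nurse | parrot | coffee | cooking
  4   | writer | hamster | smoothie | gardening
  5   | chef | dog | tea | painting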